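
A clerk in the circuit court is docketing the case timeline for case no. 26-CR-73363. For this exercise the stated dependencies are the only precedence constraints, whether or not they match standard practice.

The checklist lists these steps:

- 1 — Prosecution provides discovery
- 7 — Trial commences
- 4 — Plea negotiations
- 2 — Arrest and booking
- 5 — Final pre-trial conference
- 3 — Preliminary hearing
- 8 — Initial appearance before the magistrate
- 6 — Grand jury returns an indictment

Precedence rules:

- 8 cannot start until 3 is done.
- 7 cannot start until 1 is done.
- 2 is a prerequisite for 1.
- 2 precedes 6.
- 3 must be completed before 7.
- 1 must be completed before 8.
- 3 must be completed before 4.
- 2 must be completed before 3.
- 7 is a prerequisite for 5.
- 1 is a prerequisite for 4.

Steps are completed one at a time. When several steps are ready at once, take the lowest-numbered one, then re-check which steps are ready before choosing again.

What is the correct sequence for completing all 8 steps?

2 1 3 4 6 7 5 8

2 has no prerequisites → 2 first.
1, 3 and 6 are all available; 1 has the earlier label → 1.
3 and 6 are both available; 3 has the earlier label → 3.
Ready: 4, 6, 7 and 8. 4 has the earlier label → 4.
Now 6, 7 and 8 have their prerequisites met. 6 has the earlier label, so 6 next.
7 and 8 are both available; 7 has the earlier label → 7.
5 now also ready, so the ready set is {5, 8}; 5 has the earlier label → 5.
8 needed 1 and 3, now all done → 8.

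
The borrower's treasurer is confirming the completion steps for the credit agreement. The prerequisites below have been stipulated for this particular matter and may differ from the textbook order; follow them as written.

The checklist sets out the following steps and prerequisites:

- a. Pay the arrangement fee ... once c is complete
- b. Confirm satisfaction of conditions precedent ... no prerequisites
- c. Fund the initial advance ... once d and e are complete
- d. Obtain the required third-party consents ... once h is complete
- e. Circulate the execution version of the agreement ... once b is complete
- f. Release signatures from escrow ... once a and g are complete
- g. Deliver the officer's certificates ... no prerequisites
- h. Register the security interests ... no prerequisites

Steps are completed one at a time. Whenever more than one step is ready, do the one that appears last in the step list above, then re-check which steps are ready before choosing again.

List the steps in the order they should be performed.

h → g → d → b → e → c → a → f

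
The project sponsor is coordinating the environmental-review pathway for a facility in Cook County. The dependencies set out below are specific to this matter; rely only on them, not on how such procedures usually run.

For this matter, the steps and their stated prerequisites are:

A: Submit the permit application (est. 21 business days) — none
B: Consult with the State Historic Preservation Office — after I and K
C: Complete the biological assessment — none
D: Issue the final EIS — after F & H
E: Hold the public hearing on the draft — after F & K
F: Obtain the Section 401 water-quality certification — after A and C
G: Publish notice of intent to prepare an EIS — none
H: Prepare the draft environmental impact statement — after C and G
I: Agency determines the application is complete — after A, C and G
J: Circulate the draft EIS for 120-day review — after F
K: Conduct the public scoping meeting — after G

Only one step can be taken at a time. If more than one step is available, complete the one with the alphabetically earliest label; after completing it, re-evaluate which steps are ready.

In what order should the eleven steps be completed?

A, C, F, G, H, D, I, J, K, B, E

A, C and G have no prerequisites; A has the earlier label, so A is first.
Ready: C and G. C has the earlier label → C.
F now also ready, so the ready set is {F, G}; F has the earlier label → F.
J now also ready, so the ready set is {G, J}; G has the earlier label → G.
H, I, J and K are all available; H has the earlier label → H.
D now also ready, so the ready set is {D, I, J, K}; D has the earlier label → D.
Now I, J and K have their prerequisites met. I has the earlier label, so I next.
J and K are both available; J has the earlier label → J.
K needed G, now all done → K.
B and E are both available; B has the earlier label → B.
E needed F and K, now all done → E.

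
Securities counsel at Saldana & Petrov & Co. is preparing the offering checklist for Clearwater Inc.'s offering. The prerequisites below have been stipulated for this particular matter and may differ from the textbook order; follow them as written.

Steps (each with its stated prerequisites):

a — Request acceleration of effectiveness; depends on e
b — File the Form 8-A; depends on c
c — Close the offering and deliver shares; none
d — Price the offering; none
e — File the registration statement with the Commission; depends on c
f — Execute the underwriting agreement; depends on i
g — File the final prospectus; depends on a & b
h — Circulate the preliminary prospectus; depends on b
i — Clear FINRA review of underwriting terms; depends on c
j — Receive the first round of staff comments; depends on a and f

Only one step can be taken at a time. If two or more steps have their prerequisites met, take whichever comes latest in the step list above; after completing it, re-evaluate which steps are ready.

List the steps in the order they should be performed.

d, c, i, f, e, b, h, a, j, g

d and c have no prerequisites; d is listed later, so d is first.
That leaves c as the only ready step → c.
i, e and b are all available; i is listed later → i.
Ready: f, e and b. f is listed later → f.
Now e and b have their prerequisites met. e is listed later, so e next.
a now also ready, so the ready set is {b, a}; b is listed later → b.
h now also ready, so the ready set is {h, a}; h is listed later → h.
a is the only step now ready → a.
Ready: j and g. j is listed later → j.
g needed b and a, now all done → g.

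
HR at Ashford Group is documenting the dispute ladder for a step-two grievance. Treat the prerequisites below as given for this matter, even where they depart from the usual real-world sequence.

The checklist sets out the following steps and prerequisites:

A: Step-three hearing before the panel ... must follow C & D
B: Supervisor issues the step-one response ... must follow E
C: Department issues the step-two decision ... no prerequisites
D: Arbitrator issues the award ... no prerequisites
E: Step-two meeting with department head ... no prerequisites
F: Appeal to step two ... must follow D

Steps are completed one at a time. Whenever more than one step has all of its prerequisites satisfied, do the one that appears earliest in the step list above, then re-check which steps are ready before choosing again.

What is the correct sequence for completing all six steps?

C → D → A → E → B → F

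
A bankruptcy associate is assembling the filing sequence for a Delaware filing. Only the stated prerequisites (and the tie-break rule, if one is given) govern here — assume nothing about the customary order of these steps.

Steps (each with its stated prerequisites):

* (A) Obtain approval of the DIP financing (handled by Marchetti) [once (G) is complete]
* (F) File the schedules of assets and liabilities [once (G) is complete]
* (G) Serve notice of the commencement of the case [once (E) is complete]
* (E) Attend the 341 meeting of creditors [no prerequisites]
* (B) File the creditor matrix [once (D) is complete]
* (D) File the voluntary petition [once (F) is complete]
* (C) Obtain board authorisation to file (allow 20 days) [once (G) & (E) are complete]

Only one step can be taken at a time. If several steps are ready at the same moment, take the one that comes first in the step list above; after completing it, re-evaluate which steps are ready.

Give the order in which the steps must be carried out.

(E) → (G) → (A) → (F) → (D) → (B) → (C)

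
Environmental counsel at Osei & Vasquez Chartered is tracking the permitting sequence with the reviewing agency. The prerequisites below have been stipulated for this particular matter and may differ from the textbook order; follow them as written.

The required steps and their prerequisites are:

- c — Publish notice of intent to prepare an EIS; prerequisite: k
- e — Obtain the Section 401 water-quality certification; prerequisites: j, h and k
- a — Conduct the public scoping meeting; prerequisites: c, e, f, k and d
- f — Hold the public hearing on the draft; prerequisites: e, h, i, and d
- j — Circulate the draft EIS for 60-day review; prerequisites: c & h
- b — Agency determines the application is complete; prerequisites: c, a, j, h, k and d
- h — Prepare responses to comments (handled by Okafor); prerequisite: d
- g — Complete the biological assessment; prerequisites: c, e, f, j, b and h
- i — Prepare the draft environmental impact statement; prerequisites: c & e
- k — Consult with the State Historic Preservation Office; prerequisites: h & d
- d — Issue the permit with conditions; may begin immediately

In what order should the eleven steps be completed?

d → h → k → c → j → e → i → f → a → b → g

d has no prerequisites → d first.
h needed d, now all done → h.
That leaves k as the only ready step → k.
Next only c has its prerequisites met → c.
j needed c and h, now all done → j.
e needed j, h and k, now all done → e.
i needed c and e, now all done → i.
That leaves f as the only ready step → f.
a needed c, e, f, k and d, now all done → a.
Next only b has its prerequisites met → b.
That leaves g as the only ready step → g.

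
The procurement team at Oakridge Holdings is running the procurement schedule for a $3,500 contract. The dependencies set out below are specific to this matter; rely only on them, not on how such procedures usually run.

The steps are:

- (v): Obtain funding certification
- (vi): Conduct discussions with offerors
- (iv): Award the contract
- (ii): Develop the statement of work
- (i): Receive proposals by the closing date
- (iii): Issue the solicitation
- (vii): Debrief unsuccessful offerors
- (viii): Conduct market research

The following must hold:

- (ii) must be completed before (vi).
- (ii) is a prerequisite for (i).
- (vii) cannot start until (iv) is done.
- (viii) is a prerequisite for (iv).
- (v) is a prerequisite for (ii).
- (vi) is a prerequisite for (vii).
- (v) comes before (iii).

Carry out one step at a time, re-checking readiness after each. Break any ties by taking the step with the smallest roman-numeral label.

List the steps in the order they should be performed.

(v), (ii), (i), (iii), (vi), (viii), (iv), (vii)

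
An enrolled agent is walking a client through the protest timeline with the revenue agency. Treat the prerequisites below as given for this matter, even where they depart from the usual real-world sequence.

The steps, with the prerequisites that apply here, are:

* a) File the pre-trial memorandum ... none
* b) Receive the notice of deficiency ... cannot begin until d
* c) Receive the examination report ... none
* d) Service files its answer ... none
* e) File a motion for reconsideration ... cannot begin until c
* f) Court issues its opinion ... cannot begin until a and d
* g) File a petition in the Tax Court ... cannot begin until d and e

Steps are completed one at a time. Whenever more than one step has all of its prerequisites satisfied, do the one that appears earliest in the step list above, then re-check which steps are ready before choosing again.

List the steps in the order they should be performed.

a, c, d, b, e, f, g

a, c and d have no prerequisites; a is listed earlier, so a is first.
Now c and d have their prerequisites met. c is listed earlier, so c next.
e now also ready, so the ready set is {d, e}; d is listed earlier → d.
Now b, e and f have their prerequisites met. b is listed earlier, so b next.
e and f are both available; e is listed earlier → e.
g now also ready, so the ready set is {f, g}; f is listed earlier → f.
g needed d and e, now all done → g.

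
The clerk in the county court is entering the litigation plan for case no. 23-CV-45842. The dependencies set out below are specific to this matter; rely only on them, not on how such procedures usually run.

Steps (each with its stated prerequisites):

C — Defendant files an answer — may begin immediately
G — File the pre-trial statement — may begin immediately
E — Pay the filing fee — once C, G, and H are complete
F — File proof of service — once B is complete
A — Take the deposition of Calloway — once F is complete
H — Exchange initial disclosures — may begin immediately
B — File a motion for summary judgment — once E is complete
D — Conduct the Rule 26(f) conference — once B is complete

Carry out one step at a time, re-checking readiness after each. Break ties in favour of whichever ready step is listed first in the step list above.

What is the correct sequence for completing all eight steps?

C, G and H have no prerequisites; C is listed earlier, so C is first.
G and H are both available; G is listed earlier → G.
H is the only step now ready → H.
Next only E has its prerequisites met → E.
B needed E, now all done → B.
Now F and D have their prerequisites met. F is listed earlier, so F next.
Now A and D have their prerequisites met. A is listed earlier, so A next.
That leaves D as the only ready step → D.

C → G → H → E → B → F → A → D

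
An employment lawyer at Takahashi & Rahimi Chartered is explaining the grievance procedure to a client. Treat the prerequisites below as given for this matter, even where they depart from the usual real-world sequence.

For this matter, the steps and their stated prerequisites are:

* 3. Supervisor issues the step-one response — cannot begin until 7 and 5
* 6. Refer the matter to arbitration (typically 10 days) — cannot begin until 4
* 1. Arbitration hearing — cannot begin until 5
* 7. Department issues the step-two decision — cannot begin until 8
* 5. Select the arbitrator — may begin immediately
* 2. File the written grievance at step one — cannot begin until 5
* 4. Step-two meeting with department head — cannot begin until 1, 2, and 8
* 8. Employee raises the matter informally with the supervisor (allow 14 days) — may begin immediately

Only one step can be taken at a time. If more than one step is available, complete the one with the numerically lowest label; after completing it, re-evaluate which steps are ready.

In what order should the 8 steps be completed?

5 → 1 → 2 → 8 → 4 → 6 → 7 → 3

5 and 8 have no prerequisites; 5 has the earlier label, so 5 is first.
Now 1, 2 and 8 have their prerequisites met. 1 has the earlier label, so 1 next.
Now 2 and 8 have their prerequisites met. 2 has the earlier label, so 2 next.
That leaves 8 as the only ready step → 8.
Now 4 and 7 have their prerequisites met. 4 has the earlier label, so 4 next.
6 now also ready, so the ready set is {6, 7}; 6 has the earlier label → 6.
7 needed 8, now all done → 7.
3 needed 5 and 7, now all done → 3.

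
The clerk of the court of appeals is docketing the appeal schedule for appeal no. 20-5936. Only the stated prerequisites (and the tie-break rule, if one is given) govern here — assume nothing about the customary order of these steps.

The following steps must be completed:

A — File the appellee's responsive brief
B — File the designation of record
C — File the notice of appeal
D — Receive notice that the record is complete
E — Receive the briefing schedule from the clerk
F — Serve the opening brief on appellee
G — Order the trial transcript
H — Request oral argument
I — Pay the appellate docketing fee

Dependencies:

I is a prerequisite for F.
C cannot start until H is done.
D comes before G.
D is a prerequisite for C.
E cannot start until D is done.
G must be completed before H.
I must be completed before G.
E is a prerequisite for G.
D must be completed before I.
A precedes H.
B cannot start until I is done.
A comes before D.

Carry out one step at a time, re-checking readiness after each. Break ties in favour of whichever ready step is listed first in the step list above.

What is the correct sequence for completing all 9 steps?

A → D → E → I → B → F → G → H → C

A has no prerequisites → A first.
D is the only step now ready → D.
E and I are both available; E is listed earlier → E.
That leaves I as the only ready step → I.
Ready: B, F and G. B is listed earlier → B.
F and G are both available; F is listed earlier → F.
G needed D, E and I, now all done → G.
H needed A and G, now all done → H.
Next only C has its prerequisites met → C.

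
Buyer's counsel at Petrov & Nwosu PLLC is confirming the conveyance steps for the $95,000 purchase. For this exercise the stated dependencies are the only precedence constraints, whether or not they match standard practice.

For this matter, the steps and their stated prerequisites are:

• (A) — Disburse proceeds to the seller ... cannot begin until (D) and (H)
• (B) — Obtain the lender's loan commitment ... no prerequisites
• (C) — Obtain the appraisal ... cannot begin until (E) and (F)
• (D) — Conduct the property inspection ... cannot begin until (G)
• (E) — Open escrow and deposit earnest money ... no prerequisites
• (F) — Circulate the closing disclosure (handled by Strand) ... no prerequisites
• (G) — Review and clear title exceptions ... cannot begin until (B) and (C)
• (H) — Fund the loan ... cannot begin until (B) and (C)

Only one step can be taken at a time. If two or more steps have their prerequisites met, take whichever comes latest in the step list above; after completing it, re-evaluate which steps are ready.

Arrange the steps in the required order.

(F), (E), (C), (B), (H), (G), (D), (A)

Nothing is required for (F), (E) and (B). (F) is listed later → (F) first.
(E) and (B) are both available; (E) is listed later → (E).
(C) now also ready, so the ready set is {(C), (B)}; (C) is listed later → (C).
(B) is the only step now ready → (B).
Ready: (H) and (G). (H) is listed later → (H).
(G) needed (C) and (B), now all done → (G).
(D) needed (G), now all done → (D).
That leaves (A) as the only ready step → (A).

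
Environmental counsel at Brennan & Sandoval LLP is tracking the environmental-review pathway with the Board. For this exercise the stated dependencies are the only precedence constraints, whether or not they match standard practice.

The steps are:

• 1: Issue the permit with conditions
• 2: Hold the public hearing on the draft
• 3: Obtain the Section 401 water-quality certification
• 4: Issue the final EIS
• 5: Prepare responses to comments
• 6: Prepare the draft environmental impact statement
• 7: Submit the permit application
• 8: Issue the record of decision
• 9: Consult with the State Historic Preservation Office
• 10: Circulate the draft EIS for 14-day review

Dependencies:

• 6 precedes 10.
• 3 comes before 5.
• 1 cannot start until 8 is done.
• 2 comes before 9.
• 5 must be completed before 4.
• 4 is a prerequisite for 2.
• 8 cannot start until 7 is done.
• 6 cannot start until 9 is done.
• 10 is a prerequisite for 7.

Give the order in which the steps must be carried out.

3 is the only step with nothing outstanding, so it goes first.
5 is the only step now ready → 5.
4 needed 5, now all done → 4.
That leaves 2 as the only ready step → 2.
9 is the only step now ready → 9.
6 needed 9, now all done → 6.
That leaves 10 as the only ready step → 10.
7 is the only step now ready → 7.
Next only 8 has its prerequisites met → 8.
1 is the only step now ready → 1.

3 → 5 → 4 → 2 → 9 → 6 → 10 → 7 → 8 → 1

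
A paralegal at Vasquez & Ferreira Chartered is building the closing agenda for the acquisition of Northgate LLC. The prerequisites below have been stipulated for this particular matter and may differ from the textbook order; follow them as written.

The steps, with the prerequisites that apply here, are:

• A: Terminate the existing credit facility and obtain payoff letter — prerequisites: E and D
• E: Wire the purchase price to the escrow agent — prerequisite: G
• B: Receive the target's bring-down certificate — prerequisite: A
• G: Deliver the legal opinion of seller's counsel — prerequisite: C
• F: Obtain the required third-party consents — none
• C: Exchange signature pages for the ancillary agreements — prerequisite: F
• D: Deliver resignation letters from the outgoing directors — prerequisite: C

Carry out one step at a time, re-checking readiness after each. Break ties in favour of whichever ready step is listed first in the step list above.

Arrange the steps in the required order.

F is the only step with nothing outstanding, so it goes first.
C needed F, now all done → C.
Ready: G and D. G is listed earlier → G.
Now E and D have their prerequisites met. E is listed earlier, so E next.
D needed C, now all done → D.
Next only A has its prerequisites met → A.
B needed A, now all done → B.

F, C, G, E, D, A, B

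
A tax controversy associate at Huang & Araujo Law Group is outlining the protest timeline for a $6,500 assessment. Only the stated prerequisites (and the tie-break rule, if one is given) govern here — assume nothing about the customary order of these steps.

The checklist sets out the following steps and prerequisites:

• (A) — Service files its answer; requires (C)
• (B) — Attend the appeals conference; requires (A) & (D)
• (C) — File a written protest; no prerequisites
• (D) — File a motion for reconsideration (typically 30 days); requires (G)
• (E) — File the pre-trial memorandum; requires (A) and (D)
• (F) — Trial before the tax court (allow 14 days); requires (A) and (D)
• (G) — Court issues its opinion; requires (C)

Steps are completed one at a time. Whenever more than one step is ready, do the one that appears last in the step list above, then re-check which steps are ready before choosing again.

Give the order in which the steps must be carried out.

(C), (G), (D), (A), (F), (E), (B)

(C) has no prerequisites → (C) first.
Now (G) and (A) have their prerequisites met. (G) is listed later, so (G) next.
(D) and (A) are both available; (D) is listed later → (D).
(A) needed (C), now all done → (A).
Ready: (F), (E) and (B). (F) is listed later → (F).
Now (E) and (B) have their prerequisites met. (E) is listed later, so (E) next.
(B) needed (D) and (A), now all done → (B).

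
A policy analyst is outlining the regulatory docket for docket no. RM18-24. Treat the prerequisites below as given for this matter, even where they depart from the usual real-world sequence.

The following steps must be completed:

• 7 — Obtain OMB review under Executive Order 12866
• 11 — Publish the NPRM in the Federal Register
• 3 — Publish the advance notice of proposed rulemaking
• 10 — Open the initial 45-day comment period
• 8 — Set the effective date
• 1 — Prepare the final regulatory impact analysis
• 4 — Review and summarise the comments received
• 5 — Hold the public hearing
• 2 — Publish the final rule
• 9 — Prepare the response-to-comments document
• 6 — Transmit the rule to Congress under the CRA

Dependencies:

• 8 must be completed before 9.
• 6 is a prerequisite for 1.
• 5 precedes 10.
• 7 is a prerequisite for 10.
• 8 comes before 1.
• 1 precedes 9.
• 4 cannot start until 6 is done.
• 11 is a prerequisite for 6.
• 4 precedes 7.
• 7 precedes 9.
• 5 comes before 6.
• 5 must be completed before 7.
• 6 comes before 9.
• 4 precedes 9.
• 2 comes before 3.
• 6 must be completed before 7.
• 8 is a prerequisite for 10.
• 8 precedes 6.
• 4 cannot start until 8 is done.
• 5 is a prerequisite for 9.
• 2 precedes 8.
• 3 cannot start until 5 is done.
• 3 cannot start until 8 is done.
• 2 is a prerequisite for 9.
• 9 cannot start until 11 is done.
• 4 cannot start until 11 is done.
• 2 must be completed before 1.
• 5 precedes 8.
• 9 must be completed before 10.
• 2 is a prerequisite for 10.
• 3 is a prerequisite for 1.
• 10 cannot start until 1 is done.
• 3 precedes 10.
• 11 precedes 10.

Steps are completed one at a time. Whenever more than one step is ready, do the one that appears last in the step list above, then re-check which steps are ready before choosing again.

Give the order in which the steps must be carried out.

Nothing is required for 2, 5 and 11. 2 is listed later → 2 first.
5 and 11 are both available; 5 is listed later → 5.
Ready: 8 and 11. 8 is listed later → 8.
Ready: 3 and 11. 3 is listed later → 3.
Next only 11 has its prerequisites met → 11.
Next only 6 has its prerequisites met → 6.
4 and 1 are both available; 4 is listed later → 4.
1 and 7 are both available; 1 is listed later → 1.
Next only 7 has its prerequisites met → 7.
9 needed 6, 2, 5, 4, 1, 8, 11 and 7, now all done → 9.
10 needed 9, 2, 5, 1, 8, 3, 11 and 7, now all done → 10.

2 5 8 3 11 6 4 1 7 9 10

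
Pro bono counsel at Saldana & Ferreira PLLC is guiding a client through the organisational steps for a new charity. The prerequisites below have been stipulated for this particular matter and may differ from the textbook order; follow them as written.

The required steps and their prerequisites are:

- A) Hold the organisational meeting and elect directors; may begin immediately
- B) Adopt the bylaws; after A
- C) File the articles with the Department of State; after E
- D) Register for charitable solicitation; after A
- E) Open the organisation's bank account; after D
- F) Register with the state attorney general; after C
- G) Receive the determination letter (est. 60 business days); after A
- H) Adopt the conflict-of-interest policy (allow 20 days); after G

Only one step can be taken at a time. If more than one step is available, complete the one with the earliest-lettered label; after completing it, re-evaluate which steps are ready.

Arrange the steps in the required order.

A → B → D → E → C → F → G → H

Only A has no prerequisites, so it is first.
Ready: B, D and G. B has the earlier label → B.
Ready: D and G. D has the earlier label → D.
E now also ready, so the ready set is {E, G}; E has the earlier label → E.
Now C and G have their prerequisites met. C has the earlier label, so C next.
F and G are both available; F has the earlier label → F.
That leaves G as the only ready step → G.
H needed G, now all done → H.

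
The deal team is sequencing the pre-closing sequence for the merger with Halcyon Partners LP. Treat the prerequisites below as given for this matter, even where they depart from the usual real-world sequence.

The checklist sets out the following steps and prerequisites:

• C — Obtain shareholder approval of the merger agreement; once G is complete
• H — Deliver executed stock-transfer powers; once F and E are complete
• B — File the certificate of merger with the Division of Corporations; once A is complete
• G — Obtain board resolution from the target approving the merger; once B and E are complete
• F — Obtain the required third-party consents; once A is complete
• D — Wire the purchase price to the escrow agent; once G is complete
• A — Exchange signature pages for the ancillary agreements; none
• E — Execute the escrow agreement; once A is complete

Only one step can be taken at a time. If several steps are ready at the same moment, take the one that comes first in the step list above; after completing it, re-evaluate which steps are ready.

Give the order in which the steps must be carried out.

A has no prerequisites → A first.
Ready: B, F and E. B is listed earlier → B.
Ready: F and E. F is listed earlier → F.
E is the only step now ready → E.
Ready: H and G. H is listed earlier → H.
G needed B and E, now all done → G.
Now C and D have their prerequisites met. C is listed earlier, so C next.
That leaves D as the only ready step → D.

A, B, F, E, H, G, C, D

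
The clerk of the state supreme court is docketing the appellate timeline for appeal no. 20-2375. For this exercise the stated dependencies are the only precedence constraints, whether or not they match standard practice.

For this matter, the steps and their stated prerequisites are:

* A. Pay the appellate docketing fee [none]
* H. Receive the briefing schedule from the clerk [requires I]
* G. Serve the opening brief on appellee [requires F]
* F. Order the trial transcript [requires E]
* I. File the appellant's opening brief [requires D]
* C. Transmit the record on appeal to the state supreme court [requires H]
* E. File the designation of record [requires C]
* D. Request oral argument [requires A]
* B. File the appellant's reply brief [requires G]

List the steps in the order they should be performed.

A has no prerequisites → A first.
D needed A, now all done → D.
I needed D, now all done → I.
H needed I, now all done → H.
C is the only step now ready → C.
Next only E has its prerequisites met → E.
That leaves F as the only ready step → F.
G needed F, now all done → G.
That leaves B as the only ready step → B.

A, D, I, H, C, E, F, G, B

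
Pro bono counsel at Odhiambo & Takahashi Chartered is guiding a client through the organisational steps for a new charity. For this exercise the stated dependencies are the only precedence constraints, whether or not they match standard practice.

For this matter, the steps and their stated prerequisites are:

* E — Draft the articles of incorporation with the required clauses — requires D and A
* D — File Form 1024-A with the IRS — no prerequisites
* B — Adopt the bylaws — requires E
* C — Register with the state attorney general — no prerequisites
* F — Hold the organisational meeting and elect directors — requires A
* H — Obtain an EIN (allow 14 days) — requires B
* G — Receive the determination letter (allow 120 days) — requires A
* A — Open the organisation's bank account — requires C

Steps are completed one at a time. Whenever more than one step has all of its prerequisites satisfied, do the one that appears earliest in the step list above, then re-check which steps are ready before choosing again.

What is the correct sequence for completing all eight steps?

D → C → A → E → B → F → H → G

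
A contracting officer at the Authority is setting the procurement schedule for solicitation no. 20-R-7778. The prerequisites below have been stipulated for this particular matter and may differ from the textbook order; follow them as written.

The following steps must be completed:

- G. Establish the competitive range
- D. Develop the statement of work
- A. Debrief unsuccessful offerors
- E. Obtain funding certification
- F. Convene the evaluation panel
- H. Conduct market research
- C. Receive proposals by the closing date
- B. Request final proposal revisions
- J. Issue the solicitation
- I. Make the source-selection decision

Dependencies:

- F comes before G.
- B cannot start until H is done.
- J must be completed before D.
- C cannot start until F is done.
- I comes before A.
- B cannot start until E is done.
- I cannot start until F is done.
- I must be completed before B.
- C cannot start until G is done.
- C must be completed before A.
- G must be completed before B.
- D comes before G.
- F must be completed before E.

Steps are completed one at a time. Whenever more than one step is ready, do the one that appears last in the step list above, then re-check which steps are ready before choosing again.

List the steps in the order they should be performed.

J, H and F have no prerequisites; J is listed later, so J is first.
Ready: H, F and D. H is listed later → H.
F and D are both available; F is listed later → F.
Ready: I, E and D. I is listed later → I.
Ready: E and D. E is listed later → E.
D needed J, now all done → D.
Next only G has its prerequisites met → G.
B and C are both available; B is listed later → B.
C needed F and G, now all done → C.
That leaves A as the only ready step → A.

J → H → F → I → E → D → G → B → C → A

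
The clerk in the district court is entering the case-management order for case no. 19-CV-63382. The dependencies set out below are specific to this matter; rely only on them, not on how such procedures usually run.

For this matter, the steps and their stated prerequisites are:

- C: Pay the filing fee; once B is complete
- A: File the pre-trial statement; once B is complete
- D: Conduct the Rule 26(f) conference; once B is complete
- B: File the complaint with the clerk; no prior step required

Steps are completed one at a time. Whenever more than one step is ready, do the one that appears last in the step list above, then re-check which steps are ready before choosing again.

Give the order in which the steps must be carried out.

B, D, A, C

B has no prerequisites → B first.
Ready: D, A and C. D is listed later → D.
Now A and C have their prerequisites met. A is listed later, so A next.
That leaves C as the only ready step → C.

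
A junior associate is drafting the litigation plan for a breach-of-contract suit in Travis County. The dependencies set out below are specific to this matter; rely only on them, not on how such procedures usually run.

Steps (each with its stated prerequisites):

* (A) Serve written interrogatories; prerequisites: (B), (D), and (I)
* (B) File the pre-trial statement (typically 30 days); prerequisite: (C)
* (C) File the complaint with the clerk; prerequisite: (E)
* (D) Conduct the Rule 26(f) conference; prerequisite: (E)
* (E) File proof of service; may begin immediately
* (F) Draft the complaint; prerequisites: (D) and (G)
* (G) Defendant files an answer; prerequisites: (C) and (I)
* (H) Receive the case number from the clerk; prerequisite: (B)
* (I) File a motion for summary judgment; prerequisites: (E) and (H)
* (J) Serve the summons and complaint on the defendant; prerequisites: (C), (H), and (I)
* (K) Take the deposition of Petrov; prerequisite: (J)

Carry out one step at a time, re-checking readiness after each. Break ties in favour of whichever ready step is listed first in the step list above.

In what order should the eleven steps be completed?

(E) → (C) → (B) → (D) → (H) → (I) → (A) → (G) → (F) → (J) → (K)

(E) has no prerequisites → (E) first.
Ready: (C) and (D). (C) is listed earlier → (C).
Now (B) and (D) have their prerequisites met. (B) is listed earlier, so (B) next.
(H) now also ready, so the ready set is {(D), (H)}; (D) is listed earlier → (D).
That leaves (H) as the only ready step → (H).
(I) is the only step now ready → (I).
(A), (G) and (J) are all available; (A) is listed earlier → (A).
Ready: (G) and (J). (G) is listed earlier → (G).
(F) now also ready, so the ready set is {(F), (J)}; (F) is listed earlier → (F).
(J) needed (C), (H) and (I), now all done → (J).
That leaves (K) as the only ready step → (K).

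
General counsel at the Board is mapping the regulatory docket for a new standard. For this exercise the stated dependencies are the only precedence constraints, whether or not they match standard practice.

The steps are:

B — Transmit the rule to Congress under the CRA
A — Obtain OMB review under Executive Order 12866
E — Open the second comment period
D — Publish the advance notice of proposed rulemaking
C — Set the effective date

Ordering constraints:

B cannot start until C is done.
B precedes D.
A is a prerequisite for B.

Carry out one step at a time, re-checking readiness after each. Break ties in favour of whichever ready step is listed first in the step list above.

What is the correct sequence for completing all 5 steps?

A, E, C, B, D

A, E and C have no prerequisites; A is listed earlier, so A is first.
Now E and C have their prerequisites met. E is listed earlier, so E next.
That leaves C as the only ready step → C.
That leaves B as the only ready step → B.
D needed B, now all done → D.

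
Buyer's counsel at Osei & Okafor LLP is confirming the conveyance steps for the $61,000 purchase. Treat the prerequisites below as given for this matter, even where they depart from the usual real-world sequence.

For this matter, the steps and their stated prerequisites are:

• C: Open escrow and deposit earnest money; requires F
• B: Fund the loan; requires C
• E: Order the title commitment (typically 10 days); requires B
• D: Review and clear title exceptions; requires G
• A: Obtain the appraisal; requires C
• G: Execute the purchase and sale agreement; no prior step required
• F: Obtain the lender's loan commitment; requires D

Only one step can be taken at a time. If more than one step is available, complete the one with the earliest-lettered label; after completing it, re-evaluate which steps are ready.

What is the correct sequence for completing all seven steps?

G → D → F → C → A → B → E

Only G has no prerequisites, so it is first.
D needed G, now all done → D.
That leaves F as the only ready step → F.
C needed F, now all done → C.
A and B are both available; A has the earlier label → A.
Next only B has its prerequisites met → B.
That leaves E as the only ready step → E.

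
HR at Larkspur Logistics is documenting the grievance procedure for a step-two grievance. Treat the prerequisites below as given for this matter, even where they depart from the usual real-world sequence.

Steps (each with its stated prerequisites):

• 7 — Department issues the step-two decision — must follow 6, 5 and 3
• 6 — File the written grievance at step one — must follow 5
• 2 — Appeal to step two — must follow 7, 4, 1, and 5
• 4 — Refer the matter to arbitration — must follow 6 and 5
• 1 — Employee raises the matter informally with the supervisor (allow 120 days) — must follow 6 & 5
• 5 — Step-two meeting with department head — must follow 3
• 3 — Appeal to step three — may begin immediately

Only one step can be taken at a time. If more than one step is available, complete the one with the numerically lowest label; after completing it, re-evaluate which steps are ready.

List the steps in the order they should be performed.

3 has no prerequisites → 3 first.
5 is the only step now ready → 5.
That leaves 6 as the only ready step → 6.
1, 4 and 7 are all available; 1 has the earlier label → 1.
Ready: 4 and 7. 4 has the earlier label → 4.
7 needed 3, 5 and 6, now all done → 7.
2 needed 1, 4, 5 and 7, now all done → 2.

3, 5, 6, 1, 4, 7, 2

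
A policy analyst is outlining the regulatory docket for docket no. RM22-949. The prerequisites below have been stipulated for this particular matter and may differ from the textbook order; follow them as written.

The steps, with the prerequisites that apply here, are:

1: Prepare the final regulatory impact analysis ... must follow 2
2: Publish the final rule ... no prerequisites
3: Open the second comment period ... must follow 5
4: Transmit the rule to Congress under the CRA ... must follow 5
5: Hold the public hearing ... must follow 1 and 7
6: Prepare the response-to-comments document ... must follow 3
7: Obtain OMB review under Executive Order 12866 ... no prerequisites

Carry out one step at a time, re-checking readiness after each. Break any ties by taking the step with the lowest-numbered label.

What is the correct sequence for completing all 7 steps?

2 and 7 have no prerequisites; 2 has the earlier label, so 2 is first.
1 now also ready, so the ready set is {1, 7}; 1 has the earlier label → 1.
Next only 7 has its prerequisites met → 7.
5 needed 1 and 7, now all done → 5.
Now 3 and 4 have their prerequisites met. 3 has the earlier label, so 3 next.
Now 4 and 6 have their prerequisites met. 4 has the earlier label, so 4 next.
6 needed 3, now all done → 6.

2 1 7 5 3 4 6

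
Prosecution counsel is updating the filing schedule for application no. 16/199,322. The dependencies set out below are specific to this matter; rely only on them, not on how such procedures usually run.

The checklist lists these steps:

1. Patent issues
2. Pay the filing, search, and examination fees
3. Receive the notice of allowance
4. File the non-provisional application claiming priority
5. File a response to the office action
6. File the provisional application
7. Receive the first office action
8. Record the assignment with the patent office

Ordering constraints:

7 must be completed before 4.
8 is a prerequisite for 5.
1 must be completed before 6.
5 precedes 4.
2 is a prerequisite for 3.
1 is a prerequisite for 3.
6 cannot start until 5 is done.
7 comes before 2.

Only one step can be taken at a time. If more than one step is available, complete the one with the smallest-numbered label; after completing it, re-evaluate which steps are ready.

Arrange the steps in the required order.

1, 7 and 8 have no prerequisites; 1 has the earlier label, so 1 is first.
Now 7 and 8 have their prerequisites met. 7 has the earlier label, so 7 next.
2 now also ready, so the ready set is {2, 8}; 2 has the earlier label → 2.
3 now also ready, so the ready set is {3, 8}; 3 has the earlier label → 3.
Next only 8 has its prerequisites met → 8.
That leaves 5 as the only ready step → 5.
Ready: 4 and 6. 4 has the earlier label → 4.
6 needed 1 and 5, now all done → 6.

1, 7, 2, 3, 8, 5, 4, 6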